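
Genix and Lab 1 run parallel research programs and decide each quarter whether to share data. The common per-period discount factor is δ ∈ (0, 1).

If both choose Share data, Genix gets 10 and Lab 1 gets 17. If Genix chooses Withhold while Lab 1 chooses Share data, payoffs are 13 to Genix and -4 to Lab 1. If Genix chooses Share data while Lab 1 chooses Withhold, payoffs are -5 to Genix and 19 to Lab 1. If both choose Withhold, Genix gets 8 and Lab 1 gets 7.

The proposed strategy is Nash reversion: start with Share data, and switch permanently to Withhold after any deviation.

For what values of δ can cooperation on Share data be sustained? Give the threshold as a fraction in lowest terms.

For Genix: deviation gain 13−10 = 3, per-period punishment loss 10−8 = 2. IC gives δ ≥ 3/5.
For Lab 1: gain 2, loss 10 per period, so δ ≥ 2/12 = 1/6.
The tighter constraint is Genix's, so cooperation needs δ ≥ 3/5.

3/5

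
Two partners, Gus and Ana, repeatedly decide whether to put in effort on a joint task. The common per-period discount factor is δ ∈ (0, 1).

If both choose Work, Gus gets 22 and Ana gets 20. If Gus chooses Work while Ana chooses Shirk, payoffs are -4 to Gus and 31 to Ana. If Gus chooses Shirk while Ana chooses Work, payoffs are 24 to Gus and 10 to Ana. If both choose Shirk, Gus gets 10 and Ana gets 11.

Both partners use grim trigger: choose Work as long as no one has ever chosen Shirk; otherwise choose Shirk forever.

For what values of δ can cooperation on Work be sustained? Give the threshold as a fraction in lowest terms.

Gus's threshold: (24−22)/(24−10) = 1/7.
Ana's threshold: (31−20)/(31−11) = 11/20.
1/7 < 11/20, so Ana binds and δ* = 11/20.

11/20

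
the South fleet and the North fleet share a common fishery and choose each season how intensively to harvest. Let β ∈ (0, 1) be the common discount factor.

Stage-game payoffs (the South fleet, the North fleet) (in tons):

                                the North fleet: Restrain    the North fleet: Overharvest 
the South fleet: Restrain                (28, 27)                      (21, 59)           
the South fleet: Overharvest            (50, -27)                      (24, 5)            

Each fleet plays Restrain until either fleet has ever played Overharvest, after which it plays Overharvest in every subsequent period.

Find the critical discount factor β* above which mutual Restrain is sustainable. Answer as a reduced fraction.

For the South fleet: deviation gain 50−28 = 22, per-period punishment loss 28−24 = 4. IC gives β ≥ 22/26 = 11/13.
For the North fleet: gain 32, loss 22 per period, so β ≥ 32/54 = 16/27.
The tighter constraint is the South fleet's, so cooperation needs β ≥ 11/13.

11/13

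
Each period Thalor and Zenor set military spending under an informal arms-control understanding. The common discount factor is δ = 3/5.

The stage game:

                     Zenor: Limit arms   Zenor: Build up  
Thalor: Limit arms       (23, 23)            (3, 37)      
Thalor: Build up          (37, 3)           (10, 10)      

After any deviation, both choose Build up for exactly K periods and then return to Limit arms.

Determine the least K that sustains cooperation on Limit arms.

IC: δ(1−δ^K)/(1−δ) ≥ (37−23)/(23−10) = 14/13.
With δ = 3/5: need 1 − δ^K ≥ 14/13·(1−3/5)/(3/5), i.e. δ^K ≤ 0.2821.
Since (3/5)^2 = 0.3600 and (3/5)^3 = 0.2160, the smallest such K is 3.

3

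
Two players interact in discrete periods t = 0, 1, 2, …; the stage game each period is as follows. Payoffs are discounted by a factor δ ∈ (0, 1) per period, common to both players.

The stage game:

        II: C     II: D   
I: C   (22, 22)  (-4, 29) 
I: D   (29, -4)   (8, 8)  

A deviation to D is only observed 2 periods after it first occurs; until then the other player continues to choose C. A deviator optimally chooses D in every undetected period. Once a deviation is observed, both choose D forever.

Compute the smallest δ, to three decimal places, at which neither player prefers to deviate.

0.577

Deviating for the 2 undetected periods gains 29−22 = 7 per period over cooperation, then loses 22−8 = 14 per period forever once punishment starts.
Gain: 7(1 + δ + … + δ^1); loss: 14·δ^2/(1−δ).
No profitable deviation ⇔ 7(1−δ^2) ≤ 14·δ^2, i.e. δ^2 ≥ 7/(7+14) = 1/3.
Hence δ ≥ (1/3)^(1/2) ≈ 0.577.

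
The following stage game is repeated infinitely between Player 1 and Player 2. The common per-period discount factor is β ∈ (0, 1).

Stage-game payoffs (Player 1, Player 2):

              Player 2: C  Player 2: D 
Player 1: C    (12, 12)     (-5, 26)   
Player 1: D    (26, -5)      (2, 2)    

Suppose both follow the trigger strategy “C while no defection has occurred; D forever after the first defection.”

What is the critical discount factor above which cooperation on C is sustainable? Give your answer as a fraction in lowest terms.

7/12

Under grim trigger the critical discount factor is (T−C)/(T−P) with T = 26, C = 12, P = 2.
β* = (26−12)/(26−2) = 14/24 = 7/12.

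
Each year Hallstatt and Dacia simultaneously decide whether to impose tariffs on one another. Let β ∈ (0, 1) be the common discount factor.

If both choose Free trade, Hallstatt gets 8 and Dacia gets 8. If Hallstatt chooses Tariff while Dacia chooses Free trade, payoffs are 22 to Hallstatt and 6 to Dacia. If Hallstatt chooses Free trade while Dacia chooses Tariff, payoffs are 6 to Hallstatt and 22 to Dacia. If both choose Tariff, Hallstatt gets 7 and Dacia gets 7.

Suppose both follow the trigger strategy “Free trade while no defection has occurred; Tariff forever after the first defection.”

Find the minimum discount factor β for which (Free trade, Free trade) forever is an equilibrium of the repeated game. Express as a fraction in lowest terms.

14/15

Cooperation forever yields 8 each period: 8/(1−β).
Deviating yields 22 once, then 7 forever: 22 + 7β/(1−β).
No profitable deviation requires 8/(1−β) ≥ 22 + 7β/(1−β).
Multiplying by (1−β): 8 ≥ 22(1−β) + 7β = 22 − 15β.
So 15β ≥ 14, i.e. β ≥ 14/15.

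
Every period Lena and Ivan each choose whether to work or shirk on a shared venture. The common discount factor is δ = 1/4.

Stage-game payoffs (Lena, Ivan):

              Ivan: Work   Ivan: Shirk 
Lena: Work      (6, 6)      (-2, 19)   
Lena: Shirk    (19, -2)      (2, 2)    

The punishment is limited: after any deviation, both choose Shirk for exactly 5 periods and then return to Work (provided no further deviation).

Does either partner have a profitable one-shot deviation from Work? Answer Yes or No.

Yes

Comparing payoff streams over the 6 periods until play realigns: cooperate → 6(1+δ+…+δ^5); deviate → 19 + 2(δ+…+δ^5).
Cooperation is sustained iff (6−2)(δ+…+δ^5) ≥ 19−6.
δ+…+δ^5 = 1/4·(1−(1/4)^5)/(1−1/4) = 0.3330, and (19−6)/(6−2) = 3.2500.
0.3330 < 3.2500, so cooperation is not sustainable.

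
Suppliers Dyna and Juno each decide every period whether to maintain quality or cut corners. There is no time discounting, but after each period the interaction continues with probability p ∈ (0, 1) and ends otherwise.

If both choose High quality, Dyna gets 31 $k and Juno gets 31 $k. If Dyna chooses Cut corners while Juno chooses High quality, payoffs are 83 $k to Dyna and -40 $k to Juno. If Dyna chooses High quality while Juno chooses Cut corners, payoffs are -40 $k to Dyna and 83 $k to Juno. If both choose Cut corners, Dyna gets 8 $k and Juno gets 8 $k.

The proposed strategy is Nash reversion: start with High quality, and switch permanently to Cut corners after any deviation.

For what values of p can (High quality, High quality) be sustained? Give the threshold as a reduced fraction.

Expected cooperation value is 31 + p·31 + p²·31 + … = 31/(1−p); deviation gives 83 + p·8/(1−p).
31 ≥ 83(1−p) + 8p ⇒ 75p ≥ 52 ⇒ p ≥ 52/75.

52/75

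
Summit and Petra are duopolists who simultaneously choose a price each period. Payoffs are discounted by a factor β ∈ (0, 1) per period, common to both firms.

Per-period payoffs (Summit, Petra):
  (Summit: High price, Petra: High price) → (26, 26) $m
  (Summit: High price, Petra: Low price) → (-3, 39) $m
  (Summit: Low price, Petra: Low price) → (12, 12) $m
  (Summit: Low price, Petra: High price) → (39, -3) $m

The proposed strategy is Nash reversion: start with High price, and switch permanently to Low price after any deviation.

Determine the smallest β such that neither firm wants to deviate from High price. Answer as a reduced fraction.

13/27

Under grim trigger the critical discount factor is (T−C)/(T−P) with T = 39, C = 26, P = 12.
β* = (39−26)/(39−12) = 13/27.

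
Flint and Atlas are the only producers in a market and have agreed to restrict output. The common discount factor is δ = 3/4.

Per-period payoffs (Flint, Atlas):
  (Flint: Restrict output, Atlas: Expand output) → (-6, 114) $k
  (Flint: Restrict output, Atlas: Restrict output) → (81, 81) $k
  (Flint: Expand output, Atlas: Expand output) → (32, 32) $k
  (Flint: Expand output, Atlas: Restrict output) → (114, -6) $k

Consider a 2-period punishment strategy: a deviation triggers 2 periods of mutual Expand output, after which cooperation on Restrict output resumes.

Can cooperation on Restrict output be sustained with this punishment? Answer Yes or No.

IC: δ+…+δ^2 ≥ (114−81)/(81−32) = 33/49.
At δ = 3/4: partial sum = 1.3125 ≥ 0.6735. Cooperation sustainable.

Yes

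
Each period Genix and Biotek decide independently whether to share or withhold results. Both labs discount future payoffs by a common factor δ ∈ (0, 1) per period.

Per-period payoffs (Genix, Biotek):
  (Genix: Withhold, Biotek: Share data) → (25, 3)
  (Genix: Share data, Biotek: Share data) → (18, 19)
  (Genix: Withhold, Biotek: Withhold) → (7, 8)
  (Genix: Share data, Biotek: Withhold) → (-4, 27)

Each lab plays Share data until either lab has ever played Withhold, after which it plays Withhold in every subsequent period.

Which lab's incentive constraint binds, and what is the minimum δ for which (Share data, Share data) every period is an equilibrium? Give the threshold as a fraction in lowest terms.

Biotek; δ ≥ 8/19

For Genix: deviation gain 25−18 = 7, per-period punishment loss 18−7 = 11. IC gives δ ≥ 7/18.
For Biotek: gain 8, loss 11 per period, so δ ≥ 8/19.
The tighter constraint is Biotek's, so cooperation needs δ ≥ 8/19.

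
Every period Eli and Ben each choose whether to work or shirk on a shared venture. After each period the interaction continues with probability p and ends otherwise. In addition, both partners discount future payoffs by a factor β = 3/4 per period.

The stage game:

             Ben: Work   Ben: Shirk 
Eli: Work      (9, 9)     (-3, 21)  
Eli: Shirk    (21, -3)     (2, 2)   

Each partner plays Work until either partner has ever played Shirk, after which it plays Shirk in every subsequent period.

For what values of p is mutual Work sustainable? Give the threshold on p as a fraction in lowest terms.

With continuation probability p and discount β, the effective per-period discount factor is βp.
Grim-trigger IC: βp ≥ (21−9)/(21−2) = 12/19.
So p ≥ (12/19)/(3/4) = 16/19.

16/19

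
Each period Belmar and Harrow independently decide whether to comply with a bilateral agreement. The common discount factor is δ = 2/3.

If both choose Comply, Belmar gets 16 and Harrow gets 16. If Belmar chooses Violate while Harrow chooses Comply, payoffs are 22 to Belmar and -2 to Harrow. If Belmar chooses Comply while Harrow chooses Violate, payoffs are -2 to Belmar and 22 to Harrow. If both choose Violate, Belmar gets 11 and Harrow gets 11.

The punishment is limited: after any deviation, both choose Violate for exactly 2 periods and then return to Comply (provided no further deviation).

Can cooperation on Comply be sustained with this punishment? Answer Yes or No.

Comparing payoff streams over the 3 periods until play realigns: cooperate → 16(1+δ+…+δ^2); deviate → 22 + 11(δ+…+δ^2).
Cooperation is sustained iff (16−11)(δ+…+δ^2) ≥ 22−16.
δ+…+δ^2 = 2/3·(1−(2/3)^2)/(1−2/3) = 1.1111, and (22−16)/(16−11) = 1.2000.
1.1111 < 1.2000, so cooperation is not sustainable.

No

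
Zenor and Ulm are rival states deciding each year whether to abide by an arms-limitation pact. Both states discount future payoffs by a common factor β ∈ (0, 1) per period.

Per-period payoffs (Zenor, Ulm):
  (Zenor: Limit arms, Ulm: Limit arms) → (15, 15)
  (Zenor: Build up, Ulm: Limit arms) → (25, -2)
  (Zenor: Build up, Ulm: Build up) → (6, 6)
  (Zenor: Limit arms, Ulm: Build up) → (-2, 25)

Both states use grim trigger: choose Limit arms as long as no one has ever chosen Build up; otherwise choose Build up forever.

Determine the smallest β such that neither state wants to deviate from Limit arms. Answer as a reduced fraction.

10/19

One-period gain from deviating is 25 − 15 = 10. The loss is 15 − 6 = 9 in every subsequent period, with present value 9·β/(1−β).
Deviation is unprofitable when 9·β/(1−β) ≥ 10, i.e. β/(1−β) ≥ 10/9.
Equivalently β ≥ 10/(10+9) = 10/19.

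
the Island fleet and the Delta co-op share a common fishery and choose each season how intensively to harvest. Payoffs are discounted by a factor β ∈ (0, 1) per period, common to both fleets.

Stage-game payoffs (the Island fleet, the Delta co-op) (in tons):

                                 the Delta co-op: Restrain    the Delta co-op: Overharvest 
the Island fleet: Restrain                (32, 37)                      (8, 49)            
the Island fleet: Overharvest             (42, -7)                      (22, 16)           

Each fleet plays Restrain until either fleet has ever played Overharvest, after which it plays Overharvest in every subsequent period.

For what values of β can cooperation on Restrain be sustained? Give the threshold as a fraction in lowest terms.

1/2

the Island fleet: cooperation gives 32 each period; deviation gives 42 once then 22 forever.
  32/(1−β) ≥ 42 + 22β/(1−β) ⇒ β ≥ 10/20 = 1/2.
the Delta co-op: cooperation gives 37 each period; deviation gives 49 once then 16 forever.
  β ≥ 12/33 = 4/11.
Both must hold, so the binding constraint is the Island fleet's: β ≥ 1/2.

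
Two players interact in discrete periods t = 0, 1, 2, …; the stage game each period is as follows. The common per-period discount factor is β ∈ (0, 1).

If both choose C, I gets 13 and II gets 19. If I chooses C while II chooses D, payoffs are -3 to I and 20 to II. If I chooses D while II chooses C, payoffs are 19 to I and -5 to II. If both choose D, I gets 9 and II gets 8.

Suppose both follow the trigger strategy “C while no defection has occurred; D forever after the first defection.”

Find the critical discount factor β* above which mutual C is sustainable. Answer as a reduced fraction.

I's threshold: (19−13)/(19−9) = 3/5.
II's threshold: (20−19)/(20−8) = 1/12.
3/5 > 1/12, so I binds and β* = 3/5.

3/5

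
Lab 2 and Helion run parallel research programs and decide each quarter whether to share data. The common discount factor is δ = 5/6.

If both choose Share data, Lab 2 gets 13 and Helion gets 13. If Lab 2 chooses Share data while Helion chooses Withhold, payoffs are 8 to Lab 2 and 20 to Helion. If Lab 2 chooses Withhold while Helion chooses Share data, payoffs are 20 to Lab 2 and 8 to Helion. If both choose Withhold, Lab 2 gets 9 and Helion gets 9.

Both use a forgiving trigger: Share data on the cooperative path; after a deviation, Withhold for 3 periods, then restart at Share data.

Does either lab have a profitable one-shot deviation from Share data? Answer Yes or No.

No

IC: δ+…+δ^3 ≥ (20−13)/(13−9) = 7/4.
At δ = 5/6: partial sum = 2.1065 ≥ 1.7500. Cooperation sustainable.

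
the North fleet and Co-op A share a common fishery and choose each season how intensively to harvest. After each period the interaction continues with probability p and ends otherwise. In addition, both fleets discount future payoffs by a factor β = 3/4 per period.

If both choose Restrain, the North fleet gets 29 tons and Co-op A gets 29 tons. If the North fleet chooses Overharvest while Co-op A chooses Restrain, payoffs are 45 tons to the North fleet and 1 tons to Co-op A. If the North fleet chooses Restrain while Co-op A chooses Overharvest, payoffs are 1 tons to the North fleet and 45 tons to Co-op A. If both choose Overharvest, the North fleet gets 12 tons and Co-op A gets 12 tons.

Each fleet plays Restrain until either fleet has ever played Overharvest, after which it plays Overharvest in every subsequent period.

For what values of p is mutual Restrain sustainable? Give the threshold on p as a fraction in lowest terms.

With continuation probability p and discount β, the effective per-period discount factor is βp.
Grim-trigger IC: βp ≥ (45−29)/(45−12) = 16/33.
So p ≥ (16/33)/(3/4) = 64/99.

64/99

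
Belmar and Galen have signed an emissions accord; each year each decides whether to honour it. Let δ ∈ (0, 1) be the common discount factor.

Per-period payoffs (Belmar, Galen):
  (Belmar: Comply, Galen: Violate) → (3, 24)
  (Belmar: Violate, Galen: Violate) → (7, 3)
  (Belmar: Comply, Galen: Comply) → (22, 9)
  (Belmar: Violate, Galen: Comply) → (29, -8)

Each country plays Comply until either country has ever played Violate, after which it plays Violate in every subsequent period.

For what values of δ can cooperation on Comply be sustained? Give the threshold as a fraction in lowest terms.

Belmar's threshold: (29−22)/(29−7) = 7/22.
Galen's threshold: (24−9)/(24−3) = 5/7.
7/22 < 5/7, so Galen binds and δ* = 5/7.

5/7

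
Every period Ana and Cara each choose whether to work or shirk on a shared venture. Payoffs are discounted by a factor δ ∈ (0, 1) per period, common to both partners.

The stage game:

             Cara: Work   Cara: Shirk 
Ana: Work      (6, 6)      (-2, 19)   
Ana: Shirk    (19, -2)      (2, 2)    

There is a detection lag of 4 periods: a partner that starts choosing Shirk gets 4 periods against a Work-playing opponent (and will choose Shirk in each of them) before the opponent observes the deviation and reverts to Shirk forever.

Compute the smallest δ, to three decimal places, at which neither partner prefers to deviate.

The best deviation is to choose Shirk for all 4 undetected periods, earning 19 each, then 2 forever once detected.
Deviation value: 19(1−δ^4)/(1−δ) + 2δ^4/(1−δ); cooperation value: 6/(1−δ).
IC: 6 ≥ 19(1−δ^4) + 2δ^4 = 19 − 17δ^4.
So δ^4 ≥ 13/17, giving δ ≥ (13/17)^(1/4) ≈ 0.935.

0.935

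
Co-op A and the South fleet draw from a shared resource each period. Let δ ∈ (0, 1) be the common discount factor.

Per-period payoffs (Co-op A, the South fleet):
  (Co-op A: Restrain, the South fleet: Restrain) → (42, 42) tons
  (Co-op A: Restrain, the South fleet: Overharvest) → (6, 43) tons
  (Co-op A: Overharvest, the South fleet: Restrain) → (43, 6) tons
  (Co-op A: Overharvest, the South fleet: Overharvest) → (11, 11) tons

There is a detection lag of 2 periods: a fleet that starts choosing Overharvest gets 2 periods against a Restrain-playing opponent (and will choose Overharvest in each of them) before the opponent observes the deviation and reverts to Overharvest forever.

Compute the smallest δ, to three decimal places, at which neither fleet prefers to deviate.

Deviating for the 2 undetected periods gains 43−42 = 1 per period over cooperation, then loses 42−11 = 31 per period forever once punishment starts.
Gain: 1(1 + δ + … + δ^1); loss: 31·δ^2/(1−δ).
No profitable deviation ⇔ 1(1−δ^2) ≤ 31·δ^2, i.e. δ^2 ≥ 1/(1+31) = 1/32.
Hence δ ≥ (1/32)^(1/2) ≈ 0.177.

0.177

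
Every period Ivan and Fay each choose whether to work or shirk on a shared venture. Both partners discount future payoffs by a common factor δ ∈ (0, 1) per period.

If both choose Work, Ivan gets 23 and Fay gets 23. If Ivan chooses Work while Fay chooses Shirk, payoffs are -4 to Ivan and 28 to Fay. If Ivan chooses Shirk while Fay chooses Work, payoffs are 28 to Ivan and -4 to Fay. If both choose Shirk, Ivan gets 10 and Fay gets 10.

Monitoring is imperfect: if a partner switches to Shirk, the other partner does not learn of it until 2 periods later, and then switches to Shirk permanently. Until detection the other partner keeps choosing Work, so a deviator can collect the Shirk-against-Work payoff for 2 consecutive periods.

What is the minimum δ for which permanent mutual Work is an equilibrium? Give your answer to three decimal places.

The best deviation is to choose Shirk for all 2 undetected periods, earning 28 each, then 10 forever once detected.
Deviation value: 28(1−δ^2)/(1−δ) + 10δ^2/(1−δ); cooperation value: 23/(1−δ).
IC: 23 ≥ 28(1−δ^2) + 10δ^2 = 28 − 18δ^2.
So δ^2 ≥ 5/18, giving δ ≥ (5/18)^(1/2) ≈ 0.527.

0.527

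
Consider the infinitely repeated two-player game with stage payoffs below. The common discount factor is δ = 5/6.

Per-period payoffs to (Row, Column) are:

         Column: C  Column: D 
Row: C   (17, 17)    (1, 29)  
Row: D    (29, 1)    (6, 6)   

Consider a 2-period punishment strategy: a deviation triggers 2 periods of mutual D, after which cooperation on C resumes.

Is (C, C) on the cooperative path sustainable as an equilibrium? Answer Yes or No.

Yes

Comparing payoff streams over the 3 periods until play realigns: cooperate → 17(1+δ+…+δ^2); deviate → 29 + 6(δ+…+δ^2).
Cooperation is sustained iff (17−6)(δ+…+δ^2) ≥ 29−17.
δ+…+δ^2 = 5/6·(1−(5/6)^2)/(1−5/6) = 1.5278, and (29−17)/(17−6) = 1.0909.
1.5278 ≥ 1.0909, so cooperation is sustainable.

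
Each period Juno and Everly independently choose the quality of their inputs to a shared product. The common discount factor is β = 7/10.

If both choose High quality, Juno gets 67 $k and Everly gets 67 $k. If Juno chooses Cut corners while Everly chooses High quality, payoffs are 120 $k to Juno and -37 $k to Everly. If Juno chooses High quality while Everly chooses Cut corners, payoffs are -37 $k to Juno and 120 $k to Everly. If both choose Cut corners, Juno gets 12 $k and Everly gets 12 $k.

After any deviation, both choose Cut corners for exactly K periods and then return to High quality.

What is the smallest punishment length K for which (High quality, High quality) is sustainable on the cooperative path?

No profitable deviation requires (67−12)(β+…+β^K) ≥ 120−67, i.e. β+…+β^K ≥ 53/55 ≈ 0.9636.
With β = 7/10, the partial sums are K=1: 0.7000, K=2: 1.1900.
K = 2 is the first length at which the sum reaches 0.9636.

2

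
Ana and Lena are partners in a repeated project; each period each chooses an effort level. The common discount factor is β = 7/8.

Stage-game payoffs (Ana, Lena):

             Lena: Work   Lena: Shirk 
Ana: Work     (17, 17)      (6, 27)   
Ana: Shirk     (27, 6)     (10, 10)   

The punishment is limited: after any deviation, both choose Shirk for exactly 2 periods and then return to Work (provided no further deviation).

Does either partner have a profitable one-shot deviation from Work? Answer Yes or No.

A one-shot deviation gives 27 now, then 10 for 2 periods, then back to 17.
Gain from deviating: (27−17) today; loss: (17−10) in each of the next 2 periods.
No-deviation condition: (17−10)(β+…+β^2) ≥ 27−17, i.e. β+…+β^2 ≥ 10/7.
At β = 7/8: β+…+β^2 = 1.6406 ≥ 1.4286.
So cooperation is sustainable.

No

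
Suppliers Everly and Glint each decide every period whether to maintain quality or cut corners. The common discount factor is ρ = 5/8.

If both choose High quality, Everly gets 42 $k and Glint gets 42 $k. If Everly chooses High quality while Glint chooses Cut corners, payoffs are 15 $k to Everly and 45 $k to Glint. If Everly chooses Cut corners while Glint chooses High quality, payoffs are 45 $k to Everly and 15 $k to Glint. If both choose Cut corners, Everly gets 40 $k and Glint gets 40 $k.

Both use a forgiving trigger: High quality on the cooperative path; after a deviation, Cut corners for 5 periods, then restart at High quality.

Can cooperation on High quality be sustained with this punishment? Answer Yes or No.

Yes

A one-shot deviation gives 45 now, then 40 for 5 periods, then back to 42.
Gain from deviating: (45−42) today; loss: (42−40) in each of the next 5 periods.
No-deviation condition: (42−40)(ρ+…+ρ^5) ≥ 45−42, i.e. ρ+…+ρ^5 ≥ 3/2.
At ρ = 5/8: ρ+…+ρ^5 = 1.5077 ≥ 1.5000.
So cooperation is sustainable.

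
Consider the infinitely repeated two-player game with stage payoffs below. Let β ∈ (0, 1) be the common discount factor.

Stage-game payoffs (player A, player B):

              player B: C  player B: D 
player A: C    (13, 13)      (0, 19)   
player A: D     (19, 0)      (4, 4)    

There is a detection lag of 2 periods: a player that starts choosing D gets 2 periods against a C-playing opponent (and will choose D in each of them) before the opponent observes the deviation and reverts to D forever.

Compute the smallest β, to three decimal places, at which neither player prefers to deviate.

Deviating for the 2 undetected periods gains 19−13 = 6 per period over cooperation, then loses 13−4 = 9 per period forever once punishment starts.
Gain: 6(1 + β + … + β^1); loss: 9·β^2/(1−β).
No profitable deviation ⇔ 6(1−β^2) ≤ 9·β^2, i.e. β^2 ≥ 6/(6+9) = 2/5.
Hence β ≥ (2/5)^(1/2) ≈ 0.632.

0.632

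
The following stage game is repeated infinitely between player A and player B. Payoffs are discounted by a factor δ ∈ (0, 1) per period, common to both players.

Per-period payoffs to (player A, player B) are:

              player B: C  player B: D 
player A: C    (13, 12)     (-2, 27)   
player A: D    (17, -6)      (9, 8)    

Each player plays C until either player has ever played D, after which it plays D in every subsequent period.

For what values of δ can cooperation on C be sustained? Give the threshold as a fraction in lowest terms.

For player A: deviation gain 17−13 = 4, per-period punishment loss 13−9 = 4. IC gives δ ≥ 4/8 = 1/2.
For player B: gain 15, loss 4 per period, so δ ≥ 15/19.
The tighter constraint is player B's, so cooperation needs δ ≥ 15/19.

15/19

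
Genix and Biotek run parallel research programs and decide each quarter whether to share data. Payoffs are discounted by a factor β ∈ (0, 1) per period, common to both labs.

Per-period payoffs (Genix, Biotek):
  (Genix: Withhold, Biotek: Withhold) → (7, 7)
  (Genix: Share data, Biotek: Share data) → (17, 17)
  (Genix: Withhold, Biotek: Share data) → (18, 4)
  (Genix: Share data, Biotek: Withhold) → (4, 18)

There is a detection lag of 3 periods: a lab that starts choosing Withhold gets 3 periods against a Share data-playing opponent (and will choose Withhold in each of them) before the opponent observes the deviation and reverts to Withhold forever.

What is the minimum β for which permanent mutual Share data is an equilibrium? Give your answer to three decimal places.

Deviating for the 3 undetected periods gains 18−17 = 1 per period over cooperation, then loses 17−7 = 10 per period forever once punishment starts.
Gain: 1(1 + β + … + β^2); loss: 10·β^3/(1−β).
No profitable deviation ⇔ 1(1−β^3) ≤ 10·β^3, i.e. β^3 ≥ 1/(1+10) = 1/11.
Hence β ≥ (1/11)^(1/3) ≈ 0.450.

0.450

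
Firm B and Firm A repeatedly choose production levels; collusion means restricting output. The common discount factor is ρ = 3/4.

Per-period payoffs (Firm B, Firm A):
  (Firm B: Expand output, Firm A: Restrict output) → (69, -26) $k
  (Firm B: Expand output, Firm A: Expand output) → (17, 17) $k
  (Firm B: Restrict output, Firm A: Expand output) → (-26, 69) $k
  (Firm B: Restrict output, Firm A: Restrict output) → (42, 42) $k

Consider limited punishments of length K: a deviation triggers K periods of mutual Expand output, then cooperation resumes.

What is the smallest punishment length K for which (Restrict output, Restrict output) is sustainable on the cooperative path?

2

No profitable deviation requires (42−17)(ρ+…+ρ^K) ≥ 69−42, i.e. ρ+…+ρ^K ≥ 27/25 ≈ 1.0800.
With ρ = 3/4, the partial sums are K=1: 0.7500, K=2: 1.3125.
K = 2 is the first length at which the sum reaches 1.0800.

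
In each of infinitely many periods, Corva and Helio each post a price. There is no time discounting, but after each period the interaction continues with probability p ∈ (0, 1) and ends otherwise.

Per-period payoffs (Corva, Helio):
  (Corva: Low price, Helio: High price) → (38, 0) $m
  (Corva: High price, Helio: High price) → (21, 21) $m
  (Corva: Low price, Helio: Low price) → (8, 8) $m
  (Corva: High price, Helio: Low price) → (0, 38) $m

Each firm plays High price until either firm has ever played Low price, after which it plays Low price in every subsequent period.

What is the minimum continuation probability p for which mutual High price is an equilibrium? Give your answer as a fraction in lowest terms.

Expected cooperation value is 21 + p·21 + p²·21 + … = 21/(1−p); deviation gives 38 + p·8/(1−p).
21 ≥ 38(1−p) + 8p ⇒ 30p ≥ 17 ⇒ p ≥ 17/30.

17/30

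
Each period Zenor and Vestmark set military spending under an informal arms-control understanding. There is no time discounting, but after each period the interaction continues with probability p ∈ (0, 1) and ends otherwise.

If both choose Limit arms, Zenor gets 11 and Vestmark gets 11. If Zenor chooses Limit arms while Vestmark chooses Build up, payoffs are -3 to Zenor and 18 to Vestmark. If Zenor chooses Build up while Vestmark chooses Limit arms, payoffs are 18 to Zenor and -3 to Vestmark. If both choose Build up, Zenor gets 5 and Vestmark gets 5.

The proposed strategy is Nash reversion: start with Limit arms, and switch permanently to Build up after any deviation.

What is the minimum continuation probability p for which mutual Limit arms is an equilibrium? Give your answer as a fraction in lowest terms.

With no time discounting, the continuation probability p plays the role of the discount factor.
Grim-trigger IC: 11/(1−p) ≥ 18 + 5p/(1−p) ⇒ p ≥ (18−11)/(18−5) = 7/13.

7/13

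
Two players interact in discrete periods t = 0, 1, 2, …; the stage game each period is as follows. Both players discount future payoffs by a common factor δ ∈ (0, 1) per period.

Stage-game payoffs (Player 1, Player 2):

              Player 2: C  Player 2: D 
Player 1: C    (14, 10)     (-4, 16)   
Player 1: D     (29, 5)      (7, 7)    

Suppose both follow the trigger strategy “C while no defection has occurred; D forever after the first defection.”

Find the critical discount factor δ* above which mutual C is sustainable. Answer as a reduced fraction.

Player 1: cooperation gives 14 each period; deviation gives 29 once then 7 forever.
  14/(1−δ) ≥ 29 + 7δ/(1−δ) ⇒ δ ≥ 15/22.
Player 2: cooperation gives 10 each period; deviation gives 16 once then 7 forever.
  δ ≥ 6/9 = 2/3.
Both must hold, so the binding constraint is Player 1's: δ ≥ 15/22.

15/22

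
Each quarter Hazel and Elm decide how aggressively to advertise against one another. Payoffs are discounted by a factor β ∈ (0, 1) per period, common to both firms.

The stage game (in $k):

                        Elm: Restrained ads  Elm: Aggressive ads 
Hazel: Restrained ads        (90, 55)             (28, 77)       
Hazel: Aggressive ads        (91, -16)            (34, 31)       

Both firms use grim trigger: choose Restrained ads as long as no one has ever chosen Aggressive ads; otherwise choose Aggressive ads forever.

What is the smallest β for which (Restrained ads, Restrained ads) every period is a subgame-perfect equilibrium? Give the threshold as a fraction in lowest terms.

Hazel's threshold: (91−90)/(91−34) = 1/57.
Elm's threshold: (77−55)/(77−31) = 11/23.
1/57 < 11/23, so Elm binds and β* = 11/23.

11/23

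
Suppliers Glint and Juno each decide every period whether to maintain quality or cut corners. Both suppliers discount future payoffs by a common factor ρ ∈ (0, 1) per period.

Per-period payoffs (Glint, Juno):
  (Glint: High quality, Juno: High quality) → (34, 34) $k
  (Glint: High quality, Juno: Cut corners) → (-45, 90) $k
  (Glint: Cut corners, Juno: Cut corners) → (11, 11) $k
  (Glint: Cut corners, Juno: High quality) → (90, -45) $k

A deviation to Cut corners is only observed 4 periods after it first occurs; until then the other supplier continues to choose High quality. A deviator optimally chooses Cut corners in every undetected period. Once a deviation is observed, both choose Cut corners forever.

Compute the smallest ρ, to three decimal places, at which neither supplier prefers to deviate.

0.918

Deviating for the 4 undetected periods gains 90−34 = 56 per period over cooperation, then loses 34−11 = 23 per period forever once punishment starts.
Gain: 56(1 + ρ + … + ρ^3); loss: 23·ρ^4/(1−ρ).
No profitable deviation ⇔ 56(1−ρ^4) ≤ 23·ρ^4, i.e. ρ^4 ≥ 56/(56+23) = 56/79.
Hence ρ ≥ (56/79)^(1/4) ≈ 0.918.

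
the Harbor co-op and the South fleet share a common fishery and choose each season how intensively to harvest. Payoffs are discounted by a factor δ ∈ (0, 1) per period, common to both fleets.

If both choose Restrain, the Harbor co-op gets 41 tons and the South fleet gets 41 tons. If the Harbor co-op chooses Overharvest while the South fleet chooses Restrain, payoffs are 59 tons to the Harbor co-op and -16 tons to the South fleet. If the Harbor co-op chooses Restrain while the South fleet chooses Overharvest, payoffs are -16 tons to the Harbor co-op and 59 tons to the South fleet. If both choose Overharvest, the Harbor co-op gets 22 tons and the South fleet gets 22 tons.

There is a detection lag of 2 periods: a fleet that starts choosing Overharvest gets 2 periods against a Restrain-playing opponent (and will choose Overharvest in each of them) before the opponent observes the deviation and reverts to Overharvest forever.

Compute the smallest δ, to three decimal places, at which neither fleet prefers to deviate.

Deviating for the 2 undetected periods gains 59−41 = 18 per period over cooperation, then loses 41−22 = 19 per period forever once punishment starts.
Gain: 18(1 + δ + … + δ^1); loss: 19·δ^2/(1−δ).
No profitable deviation ⇔ 18(1−δ^2) ≤ 19·δ^2, i.e. δ^2 ≥ 18/(18+19) = 18/37.
Hence δ ≥ (18/37)^(1/2) ≈ 0.697.

0.697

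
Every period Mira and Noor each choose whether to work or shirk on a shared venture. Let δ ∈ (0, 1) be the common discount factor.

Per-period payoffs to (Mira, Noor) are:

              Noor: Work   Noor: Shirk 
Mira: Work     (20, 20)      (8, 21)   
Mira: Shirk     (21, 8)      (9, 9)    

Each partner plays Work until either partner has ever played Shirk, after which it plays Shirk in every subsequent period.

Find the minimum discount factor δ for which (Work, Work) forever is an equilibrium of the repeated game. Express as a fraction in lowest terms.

Under grim trigger the critical discount factor is (T−C)/(T−P) with T = 21, C = 20, P = 9.
δ* = (21−20)/(21−9) = 1/12.

1/12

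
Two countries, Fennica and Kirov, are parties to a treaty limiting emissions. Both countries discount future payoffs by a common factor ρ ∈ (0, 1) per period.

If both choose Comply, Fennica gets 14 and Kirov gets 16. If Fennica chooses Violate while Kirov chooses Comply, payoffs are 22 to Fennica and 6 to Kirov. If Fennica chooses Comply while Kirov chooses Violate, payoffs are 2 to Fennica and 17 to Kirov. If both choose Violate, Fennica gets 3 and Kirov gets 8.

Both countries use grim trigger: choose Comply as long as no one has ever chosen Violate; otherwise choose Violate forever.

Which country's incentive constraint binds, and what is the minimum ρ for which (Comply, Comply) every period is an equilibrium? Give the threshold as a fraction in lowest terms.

Fennica: cooperation gives 14 each period; deviation gives 22 once then 3 forever.
  14/(1−ρ) ≥ 22 + 3ρ/(1−ρ) ⇒ ρ ≥ 8/19.
Kirov: cooperation gives 16 each period; deviation gives 17 once then 8 forever.
  ρ ≥ 1/9.
Both must hold, so the binding constraint is Fennica's: ρ ≥ 8/19.

Fennica; ρ ≥ 8/19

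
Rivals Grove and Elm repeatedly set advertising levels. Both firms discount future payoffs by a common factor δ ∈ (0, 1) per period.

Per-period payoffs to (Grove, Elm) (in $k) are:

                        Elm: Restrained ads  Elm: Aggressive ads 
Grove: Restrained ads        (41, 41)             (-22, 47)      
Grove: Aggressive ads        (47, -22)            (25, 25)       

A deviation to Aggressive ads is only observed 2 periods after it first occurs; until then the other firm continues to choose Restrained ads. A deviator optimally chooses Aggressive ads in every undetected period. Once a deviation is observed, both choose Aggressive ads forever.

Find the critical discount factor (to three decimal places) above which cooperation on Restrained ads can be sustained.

0.522

The best deviation is to choose Aggressive ads for all 2 undetected periods, earning 47 each, then 25 forever once detected.
Deviation value: 47(1−δ^2)/(1−δ) + 25δ^2/(1−δ); cooperation value: 41/(1−δ).
IC: 41 ≥ 47(1−δ^2) + 25δ^2 = 47 − 22δ^2.
So δ^2 ≥ 6/22 = 3/11, giving δ ≥ (3/11)^(1/2) ≈ 0.522.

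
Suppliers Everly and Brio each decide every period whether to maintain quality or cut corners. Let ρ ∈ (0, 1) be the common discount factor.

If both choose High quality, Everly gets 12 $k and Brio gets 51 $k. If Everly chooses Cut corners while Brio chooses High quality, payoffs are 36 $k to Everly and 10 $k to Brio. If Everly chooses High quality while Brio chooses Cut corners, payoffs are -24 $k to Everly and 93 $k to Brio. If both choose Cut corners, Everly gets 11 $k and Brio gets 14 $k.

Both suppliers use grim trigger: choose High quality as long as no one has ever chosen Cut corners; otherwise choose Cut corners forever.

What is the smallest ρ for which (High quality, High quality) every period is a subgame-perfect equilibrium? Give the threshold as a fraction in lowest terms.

24/25

Everly: cooperation gives 12 each period; deviation gives 36 once then 11 forever.
  12/(1−ρ) ≥ 36 + 11ρ/(1−ρ) ⇒ ρ ≥ 24/25.
Brio: cooperation gives 51 each period; deviation gives 93 once then 14 forever.
  ρ ≥ 42/79.
Both must hold, so the binding constraint is Everly's: ρ ≥ 24/25.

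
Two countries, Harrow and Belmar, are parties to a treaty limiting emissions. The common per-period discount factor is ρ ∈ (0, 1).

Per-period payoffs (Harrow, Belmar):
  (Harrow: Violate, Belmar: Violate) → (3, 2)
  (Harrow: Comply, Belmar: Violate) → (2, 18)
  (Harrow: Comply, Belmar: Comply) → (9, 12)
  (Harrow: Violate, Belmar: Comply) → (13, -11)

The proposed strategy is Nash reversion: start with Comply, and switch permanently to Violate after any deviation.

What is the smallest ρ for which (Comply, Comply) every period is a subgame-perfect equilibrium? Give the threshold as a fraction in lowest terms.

Harrow: cooperation gives 9 each period; deviation gives 13 once then 3 forever.
  9/(1−ρ) ≥ 13 + 3ρ/(1−ρ) ⇒ ρ ≥ 4/10 = 2/5.
Belmar: cooperation gives 12 each period; deviation gives 18 once then 2 forever.
  ρ ≥ 6/16 = 3/8.
Both must hold, so the binding constraint is Harrow's: ρ ≥ 2/5.

2/5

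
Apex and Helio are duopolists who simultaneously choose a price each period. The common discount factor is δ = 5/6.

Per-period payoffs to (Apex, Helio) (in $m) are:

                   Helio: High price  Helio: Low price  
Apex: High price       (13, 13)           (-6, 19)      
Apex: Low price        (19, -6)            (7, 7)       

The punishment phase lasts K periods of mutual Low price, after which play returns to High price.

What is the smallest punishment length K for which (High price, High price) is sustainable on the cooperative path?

Need Σ_{k=1}^{K} δ^k ≥ (19−13)/(13−7) = 1.0000 at δ = 5/6.
At K = 1 the sum is 0.8333 < 1.0000; at K = 2 it is 1.5278 ≥ 1.0000.
So the minimum punishment length is K = 2.

2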